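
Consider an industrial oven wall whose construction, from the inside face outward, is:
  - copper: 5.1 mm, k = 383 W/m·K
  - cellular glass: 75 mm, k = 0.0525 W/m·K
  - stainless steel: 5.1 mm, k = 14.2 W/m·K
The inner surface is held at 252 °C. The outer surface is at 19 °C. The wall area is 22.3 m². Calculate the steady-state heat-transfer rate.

Q ≈ 3640 W

Thermal resistances in series:
R_copper = L/(kA) = 0.0051/(383×22.3) = 5.971×10^-7 K/W
R_cellular glass = L/(kA) = 0.075/(0.0525×22.3) = 0.06406 K/W
R_stainless steel = L/(kA) = 0.0051/(14.2×22.3) = 1.611×10^-5 K/W
R_total = 0.06408 K/W
Q = ΔT / R_total = 233 / 0.06408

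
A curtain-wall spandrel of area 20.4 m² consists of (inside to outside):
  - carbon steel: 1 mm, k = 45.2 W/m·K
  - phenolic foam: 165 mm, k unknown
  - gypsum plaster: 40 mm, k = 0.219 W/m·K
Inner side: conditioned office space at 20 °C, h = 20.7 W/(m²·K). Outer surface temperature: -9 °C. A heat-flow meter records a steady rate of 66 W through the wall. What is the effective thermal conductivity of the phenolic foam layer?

k ≈ 0.0189 W/(m·K)

Model the wall as resistances in series:
R_inner film = 1/(h_i·A) = 1/(20.7×20.4) = 0.002368 K/W
R_carbon steel = L/(kA) = 0.001/(45.2×20.4) = 1.085×10^-6 K/W
R_gypsum plaster = L/(kA) = 0.04/(0.219×20.4) = 0.008953 K/W
Sum of known resistances R_other = 0.01132 K/W
Total R = ΔT/Q = 29/66 = 0.4394 K/W
R_phenolic foam = R_total − R_other = 0.4281 K/W
k = L/(R·A) = 0.165/(0.4281×20.4)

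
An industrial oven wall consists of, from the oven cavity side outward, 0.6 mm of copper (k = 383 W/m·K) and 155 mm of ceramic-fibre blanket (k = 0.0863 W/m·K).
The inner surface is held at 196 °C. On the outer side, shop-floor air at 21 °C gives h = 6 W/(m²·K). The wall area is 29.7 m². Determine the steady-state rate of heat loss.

Q ≈ 2650 W

Treating each layer as a thermal resistance in series:
R_copper = L/(kA) = 0.0006/(383×29.7) = 5.275×10^-8 K/W
R_ceramic-fibre blanket = L/(kA) = 0.155/(0.0863×29.7) = 0.06047 K/W
R_outer film = 1/(h_o·A) = 1/(6×29.7) = 0.005612 K/W
R_total = 0.06609 K/W
Q = ΔT / R_total = 175 / 0.06609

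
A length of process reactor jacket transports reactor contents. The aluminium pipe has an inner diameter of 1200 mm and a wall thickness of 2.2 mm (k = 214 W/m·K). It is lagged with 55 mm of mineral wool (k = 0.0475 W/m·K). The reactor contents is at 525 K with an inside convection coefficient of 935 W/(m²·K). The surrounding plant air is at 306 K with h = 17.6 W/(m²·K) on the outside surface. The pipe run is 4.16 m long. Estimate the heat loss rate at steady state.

Q ≈ 2970 W

Cylindrical conduction, so R = ln(r₂/r₁)/(2πkL) per layer, in series:
R_inner film = 1/(h_i·2πr₁L) = 1/(935×2π×0.6×4.16) = 6.82×10^-5 K/W
R_aluminium pipe wall = ln(602.2/600)/(2π×214×4.16) = 6.543×10^-7 K/W
R_mineral wool = ln(657.2/602.2)/(2π×0.0475×4.16) = 0.07039 K/W
R_outer film = 1/(h_o·2πr_oL) = 1/(17.6×2π×0.6572×4.16) = 0.003308 K/W
R_total = 0.07377 K/W
Q = ΔT/R_total = 219/0.07377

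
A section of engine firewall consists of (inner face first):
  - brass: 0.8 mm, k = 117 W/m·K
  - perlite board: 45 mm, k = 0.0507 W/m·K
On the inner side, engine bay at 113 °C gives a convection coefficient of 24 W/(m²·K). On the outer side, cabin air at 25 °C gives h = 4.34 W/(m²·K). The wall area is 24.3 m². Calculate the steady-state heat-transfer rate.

Q ≈ 1840 W

Using the resistance-network approach (series):
R_inner film = 1/(h_i·A) = 1/(24×24.3) = 0.001715 K/W
R_brass = L/(kA) = 0.0008/(117×24.3) = 2.814×10^-7 K/W
R_perlite board = L/(kA) = 0.045/(0.0507×24.3) = 0.03653 K/W
R_outer film = 1/(h_o·A) = 1/(4.34×24.3) = 0.009482 K/W
R_total = 0.04772 K/W
Q = ΔT / R_total = 88 / 0.04772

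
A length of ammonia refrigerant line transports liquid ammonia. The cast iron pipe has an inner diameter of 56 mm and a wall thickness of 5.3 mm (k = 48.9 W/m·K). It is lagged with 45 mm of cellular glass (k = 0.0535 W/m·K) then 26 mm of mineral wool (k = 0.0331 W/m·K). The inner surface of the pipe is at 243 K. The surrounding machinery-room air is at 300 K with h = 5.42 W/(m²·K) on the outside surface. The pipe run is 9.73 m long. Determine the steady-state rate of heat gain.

Q ≈ 132 W

For a radial system each layer contributes R = ln(r_out/r_in)/(2πkL); films add R = 1/(hA).
R_cast iron pipe wall = ln(33.3/28)/(2π×48.9×9.73) = 5.799×10^-5 K/W
R_cellular glass = ln(78.3/33.3)/(2π×0.0535×9.73) = 0.2614 K/W
R_mineral wool = ln(104.3/78.3)/(2π×0.0331×9.73) = 0.1417 K/W
R_outer film = 1/(h_o·2πr_oL) = 1/(5.42×2π×0.1043×9.73) = 0.02894 K/W
R_total = 0.4321 K/W
Q = ΔT/R_total = 57/0.4321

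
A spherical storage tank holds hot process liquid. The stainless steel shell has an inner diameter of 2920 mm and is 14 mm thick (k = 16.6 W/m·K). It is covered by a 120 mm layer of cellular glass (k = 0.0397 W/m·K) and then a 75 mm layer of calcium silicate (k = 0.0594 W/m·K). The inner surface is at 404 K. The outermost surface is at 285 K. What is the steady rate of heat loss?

Q ≈ 849 W

Radial (spherical) resistances in series:
R_stainless steel shell = (1/1.46 − 1/1.474)/(4π×16.6) = 3.119×10^-5 K/W
R_cellular glass = (1/1.474 − 1/1.594)/(4π×0.0397) = 0.1024 K/W
R_calcium silicate = (1/1.594 − 1/1.669)/(4π×0.0594) = 0.03777 K/W
R_total = 0.1402 K/W
Q = ΔT/R_total = 119/0.1402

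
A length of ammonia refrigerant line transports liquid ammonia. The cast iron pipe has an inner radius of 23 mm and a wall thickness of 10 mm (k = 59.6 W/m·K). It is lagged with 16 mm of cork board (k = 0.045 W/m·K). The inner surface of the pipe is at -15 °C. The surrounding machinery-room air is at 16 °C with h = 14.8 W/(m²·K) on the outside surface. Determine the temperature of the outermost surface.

Radial resistances (cylindrical: R_cond = ln(r_o/r_i)/(2πkL), R_conv = 1/(h·2πrL)):
R_cast iron pipe wall = ln(33/23)/(2π×59.6×1) = 9.64×10^-4 K/W
R_cork board = ln(49/33)/(2π×0.045×1) = 1.398 K/W
R_outer film = 1/(h_o·2πr_oL) = 1/(14.8×2π×0.049×1) = 0.2195 K/W
R_total = 1.619 K/W
Q = ΔT/R_total = 31/1.619
Q = 19.2 W/m
T_interface = T_inner + Q·ΣR(inner→interface) = -15 + 19.2×1.399

T ≈ 11.8 °C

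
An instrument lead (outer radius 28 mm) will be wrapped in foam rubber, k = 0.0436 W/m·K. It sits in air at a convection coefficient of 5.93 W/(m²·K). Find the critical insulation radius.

r_cr ≈ 7.35 mm

For a cylinder r_cr = k/h = 0.0436/5.93
r_cr = 7.35 mm; since the bare radius (28 mm) is above r_cr, any added insulation will reduce heat loss.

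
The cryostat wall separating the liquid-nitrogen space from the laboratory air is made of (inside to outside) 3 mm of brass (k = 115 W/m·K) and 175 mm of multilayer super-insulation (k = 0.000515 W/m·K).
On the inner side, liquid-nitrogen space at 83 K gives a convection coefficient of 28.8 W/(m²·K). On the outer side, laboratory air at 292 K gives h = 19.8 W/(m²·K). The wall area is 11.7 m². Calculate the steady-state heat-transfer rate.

Using the resistance-network approach (series):
R_inner film = 1/(h_i·A) = 1/(28.8×11.7) = 0.002968 K/W
R_brass = L/(kA) = 0.003/(115×11.7) = 2.23×10^-6 K/W
R_multilayer super-insulation = L/(kA) = 0.175/(0.000515×11.7) = 29.04 K/W
R_outer film = 1/(h_o·A) = 1/(19.8×11.7) = 0.004317 K/W
R_total = 29.05 K/W
Q = ΔT / R_total = 209 / 29.05

Q ≈ 7.19 W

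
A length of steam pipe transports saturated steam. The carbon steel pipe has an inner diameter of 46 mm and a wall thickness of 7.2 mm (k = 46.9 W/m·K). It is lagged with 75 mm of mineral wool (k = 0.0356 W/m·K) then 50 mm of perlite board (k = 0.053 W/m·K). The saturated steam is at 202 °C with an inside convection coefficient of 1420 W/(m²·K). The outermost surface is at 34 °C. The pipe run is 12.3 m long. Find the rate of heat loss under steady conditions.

Q ≈ 306 W

Radial resistances (cylindrical: R_cond = ln(r_o/r_i)/(2πkL), R_conv = 1/(h·2πrL)):
R_inner film = 1/(h_i·2πr₁L) = 1/(1420×2π×0.023×12.3) = 3.962×10^-4 K/W
R_carbon steel pipe wall = ln(30.2/23)/(2π×46.9×12.3) = 7.514×10^-5 K/W
R_mineral wool = ln(105.2/30.2)/(2π×0.0356×12.3) = 0.4536 K/W
R_perlite board = ln(155.2/105.2)/(2π×0.053×12.3) = 0.09493 K/W
R_total = 0.549 K/W
Q = ΔT/R_total = 168/0.549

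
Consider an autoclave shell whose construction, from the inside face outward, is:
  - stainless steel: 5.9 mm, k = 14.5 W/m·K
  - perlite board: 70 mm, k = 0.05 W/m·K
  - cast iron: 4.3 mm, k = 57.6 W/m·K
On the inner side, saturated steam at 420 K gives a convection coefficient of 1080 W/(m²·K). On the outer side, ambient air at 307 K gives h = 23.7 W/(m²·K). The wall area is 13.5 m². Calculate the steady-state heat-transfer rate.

Q ≈ 1060 W

Model the wall as resistances in series:
R_inner film = 1/(h_i·A) = 1/(1080×13.5) = 6.859×10^-5 K/W
R_stainless steel = L/(kA) = 0.0059/(14.5×13.5) = 3.014×10^-5 K/W
R_perlite board = L/(kA) = 0.07/(0.05×13.5) = 0.1037 K/W
R_cast iron = L/(kA) = 0.0043/(57.6×13.5) = 5.53×10^-6 K/W
R_outer film = 1/(h_o·A) = 1/(23.7×13.5) = 0.003125 K/W
R_total = 0.1069 K/W
Q = ΔT / R_total = 113 / 0.1069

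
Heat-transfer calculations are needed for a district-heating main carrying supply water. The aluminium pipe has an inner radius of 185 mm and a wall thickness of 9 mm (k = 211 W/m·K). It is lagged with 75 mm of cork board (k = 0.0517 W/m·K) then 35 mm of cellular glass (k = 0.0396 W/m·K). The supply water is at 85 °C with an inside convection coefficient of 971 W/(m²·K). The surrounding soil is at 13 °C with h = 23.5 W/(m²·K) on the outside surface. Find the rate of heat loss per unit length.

Radial resistances (cylindrical: R_cond = ln(r_o/r_i)/(2πkL), R_conv = 1/(h·2πrL)):
R_inner film = 1/(h_i·2πr₁L) = 1/(971×2π×0.185×1) = 8.86×10^-4 K/W
R_aluminium pipe wall = ln(194/185)/(2π×211×1) = 3.583×10^-5 K/W
R_cork board = ln(269/194)/(2π×0.0517×1) = 1.006 K/W
R_cellular glass = ln(304/269)/(2π×0.0396×1) = 0.4916 K/W
R_outer film = 1/(h_o·2πr_oL) = 1/(23.5×2π×0.304×1) = 0.02228 K/W
R_total = 1.521 K/W
Q = ΔT/R_total = 72/1.521

q′ ≈ 47.3 W/m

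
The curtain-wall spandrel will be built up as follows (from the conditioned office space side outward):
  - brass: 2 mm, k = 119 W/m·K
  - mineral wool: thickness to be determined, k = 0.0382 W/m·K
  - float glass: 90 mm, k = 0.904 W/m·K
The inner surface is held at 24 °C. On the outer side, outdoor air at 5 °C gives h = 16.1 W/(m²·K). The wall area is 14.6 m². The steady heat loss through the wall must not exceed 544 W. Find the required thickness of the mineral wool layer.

Thermal resistances in series:
R_brass = L/(kA) = 0.002/(119×14.6) = 1.151×10^-6 K/W
R_float glass = L/(kA) = 0.09/(0.904×14.6) = 0.006819 K/W
R_outer film = 1/(h_o·A) = 1/(16.1×14.6) = 0.004254 K/W
Sum of the known resistances R_other = 0.01107 K/W
Required total resistance R_tot = ΔT/Q_allow = 19/544 = 0.03493 K/W
R_mineral wool = R_tot − R_other = 0.02385 K/W
L = R·k·A = 0.02385×0.0382×14.6

L ≈ 13.3 mm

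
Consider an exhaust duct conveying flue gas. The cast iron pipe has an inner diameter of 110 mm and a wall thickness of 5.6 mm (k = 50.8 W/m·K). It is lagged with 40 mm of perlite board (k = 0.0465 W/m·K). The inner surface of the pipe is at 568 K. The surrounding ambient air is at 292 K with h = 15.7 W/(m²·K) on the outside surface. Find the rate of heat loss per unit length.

Radial resistances (cylindrical: R_cond = ln(r_o/r_i)/(2πkL), R_conv = 1/(h·2πrL)):
R_cast iron pipe wall = ln(60.6/55)/(2π×50.8×1) = 3.038×10^-4 K/W
R_perlite board = ln(100.6/60.6)/(2π×0.0465×1) = 1.735 K/W
R_outer film = 1/(h_o·2πr_oL) = 1/(15.7×2π×0.1006×1) = 0.1008 K/W
R_total = 1.836 K/W
Q = ΔT/R_total = 276/1.836

q′ ≈ 150 W/m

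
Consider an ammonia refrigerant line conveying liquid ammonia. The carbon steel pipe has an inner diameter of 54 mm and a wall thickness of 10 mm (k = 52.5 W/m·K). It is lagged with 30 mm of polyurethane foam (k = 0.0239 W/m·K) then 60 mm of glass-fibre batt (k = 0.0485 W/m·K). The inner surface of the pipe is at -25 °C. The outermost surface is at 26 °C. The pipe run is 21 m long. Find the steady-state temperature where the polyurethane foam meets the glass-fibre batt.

T ≈ 8.32 °C

For a radial system each layer contributes R = ln(r_out/r_in)/(2πkL); films add R = 1/(hA).
R_carbon steel pipe wall = ln(37/27)/(2π×52.5×21) = 4.548×10^-5 K/W
R_polyurethane foam = ln(67/37)/(2π×0.0239×21) = 0.1883 K/W
R_glass-fibre batt = ln(127/67)/(2π×0.0485×21) = 0.09993 K/W
R_total = 0.2883 K/W
Q = ΔT/R_total = 51/0.2883
Q = 177 W
T_interface = T_inner + Q·ΣR(inner→interface) = -25 + 177×0.1883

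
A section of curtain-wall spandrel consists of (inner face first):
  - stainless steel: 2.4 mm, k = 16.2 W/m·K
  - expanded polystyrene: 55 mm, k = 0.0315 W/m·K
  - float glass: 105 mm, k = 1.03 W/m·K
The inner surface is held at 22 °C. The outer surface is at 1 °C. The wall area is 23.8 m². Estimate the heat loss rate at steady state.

Series thermal resistances:
R_stainless steel = L/(kA) = 0.0024/(16.2×23.8) = 6.225×10^-6 K/W
R_expanded polystyrene = L/(kA) = 0.055/(0.0315×23.8) = 0.07336 K/W
R_float glass = L/(kA) = 0.105/(1.03×23.8) = 0.004283 K/W
R_total = 0.07765 K/W
Q = ΔT / R_total = 21 / 0.07765

Q ≈ 270 W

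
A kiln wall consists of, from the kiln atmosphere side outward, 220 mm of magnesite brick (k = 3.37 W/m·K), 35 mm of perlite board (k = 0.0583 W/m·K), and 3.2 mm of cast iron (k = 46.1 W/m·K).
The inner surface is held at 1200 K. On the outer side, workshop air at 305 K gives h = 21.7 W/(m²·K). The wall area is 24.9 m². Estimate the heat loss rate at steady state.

Q ≈ 31300 W

Thermal resistances in series:
R_magnesite brick = L/(kA) = 0.22/(3.37×24.9) = 0.002622 K/W
R_perlite board = L/(kA) = 0.035/(0.0583×24.9) = 0.02411 K/W
R_cast iron = L/(kA) = 0.0032/(46.1×24.9) = 2.788×10^-6 K/W
R_outer film = 1/(h_o·A) = 1/(21.7×24.9) = 0.001851 K/W
R_total = 0.02859 K/W
Q = ΔT / R_total = 895 / 0.02859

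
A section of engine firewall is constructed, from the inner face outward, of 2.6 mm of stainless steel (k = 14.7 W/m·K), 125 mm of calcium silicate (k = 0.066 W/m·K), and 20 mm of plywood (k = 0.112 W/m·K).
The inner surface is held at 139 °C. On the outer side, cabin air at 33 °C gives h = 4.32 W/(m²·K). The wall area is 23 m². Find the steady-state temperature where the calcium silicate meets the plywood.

T ≈ 51.9 °C

Model the wall as resistances in series:
R_stainless steel = L/(kA) = 0.0026/(14.7×23) = 7.69×10^-6 K/W
R_calcium silicate = L/(kA) = 0.125/(0.066×23) = 0.08235 K/W
R_plywood = L/(kA) = 0.02/(0.112×23) = 0.007764 K/W
R_outer film = 1/(h_o·A) = 1/(4.32×23) = 0.01006 K/W
R_total = 0.1002 K/W;  Q = ΔT/R_total = 106/0.1002 = 1058 W
T_interface = T_inner − Q·ΣR(inner→interface) = 139 − 1060×0.08235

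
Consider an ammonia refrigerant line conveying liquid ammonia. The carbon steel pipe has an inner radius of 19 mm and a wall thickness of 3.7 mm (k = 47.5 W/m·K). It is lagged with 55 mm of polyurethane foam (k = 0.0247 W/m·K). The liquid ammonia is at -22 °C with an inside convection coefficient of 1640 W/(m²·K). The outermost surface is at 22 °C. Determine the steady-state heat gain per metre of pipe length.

q′ ≈ 5.55 W/m

Per-layer cylindrical resistances, series-summed:
R_inner film = 1/(h_i·2πr₁L) = 1/(1640×2π×0.019×1) = 0.005108 K/W
R_carbon steel pipe wall = ln(22.7/19)/(2π×47.5×1) = 5.962×10^-4 K/W
R_polyurethane foam = ln(77.7/22.7)/(2π×0.0247×1) = 7.929 K/W
R_total = 7.934 K/W
Q = ΔT/R_total = 44/7.934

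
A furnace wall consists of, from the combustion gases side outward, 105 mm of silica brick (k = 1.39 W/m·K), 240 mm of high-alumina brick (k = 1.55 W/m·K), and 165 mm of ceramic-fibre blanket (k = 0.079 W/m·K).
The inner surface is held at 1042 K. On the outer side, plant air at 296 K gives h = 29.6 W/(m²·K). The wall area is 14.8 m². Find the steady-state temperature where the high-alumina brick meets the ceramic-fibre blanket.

Model the wall as resistances in series:
R_silica brick = L/(kA) = 0.105/(1.39×14.8) = 0.005104 K/W
R_high-alumina brick = L/(kA) = 0.24/(1.55×14.8) = 0.01046 K/W
R_ceramic-fibre blanket = L/(kA) = 0.165/(0.079×14.8) = 0.1411 K/W
R_outer film = 1/(h_o·A) = 1/(29.6×14.8) = 0.002283 K/W
R_total = 0.159 K/W;  Q = ΔT/R_total = 746/0.159 = 4693 W
T_interface = T_inner − Q·ΣR(inner→interface) = 1042 − 4690×0.01557

T ≈ 969 K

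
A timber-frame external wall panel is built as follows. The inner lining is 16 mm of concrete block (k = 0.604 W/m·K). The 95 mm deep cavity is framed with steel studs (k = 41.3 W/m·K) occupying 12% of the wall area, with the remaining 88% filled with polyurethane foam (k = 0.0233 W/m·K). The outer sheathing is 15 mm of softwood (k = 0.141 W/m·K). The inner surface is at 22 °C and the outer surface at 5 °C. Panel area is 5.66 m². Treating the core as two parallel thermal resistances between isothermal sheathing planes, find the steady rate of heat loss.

Q ≈ 633 W

Sheathing layers in series; stud and cavity paths in parallel between them.
R_inner = 0.016/(0.604×5.66) = 0.00468 K/W
R_stud  = 0.095/(41.3×0.12×5.66) = 0.003387 K/W
R_cav   = 0.095/(0.0233×0.88×5.66) = 0.8186 K/W
1/R_core = 1/R_stud + 1/R_cav → R_core = 0.003373 K/W
R_outer = 0.015/(0.141×5.66) = 0.0188 K/W
R_total = 0.02685 K/W
Q = ΔT/R_total = 17/0.02685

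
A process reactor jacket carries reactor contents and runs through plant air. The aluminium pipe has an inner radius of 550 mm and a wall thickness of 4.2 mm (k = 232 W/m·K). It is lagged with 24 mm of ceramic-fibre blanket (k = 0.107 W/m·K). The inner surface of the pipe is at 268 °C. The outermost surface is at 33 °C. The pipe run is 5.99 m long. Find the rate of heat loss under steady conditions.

Q ≈ 22300 W

For a radial system each layer contributes R = ln(r_out/r_in)/(2πkL); films add R = 1/(hA).
R_aluminium pipe wall = ln(554.2/550)/(2π×232×5.99) = 8.712×10^-7 K/W
R_ceramic-fibre blanket = ln(578.2/554.2)/(2π×0.107×5.99) = 0.01053 K/W
R_total = 0.01053 K/W
Q = ΔT/R_total = 235/0.01053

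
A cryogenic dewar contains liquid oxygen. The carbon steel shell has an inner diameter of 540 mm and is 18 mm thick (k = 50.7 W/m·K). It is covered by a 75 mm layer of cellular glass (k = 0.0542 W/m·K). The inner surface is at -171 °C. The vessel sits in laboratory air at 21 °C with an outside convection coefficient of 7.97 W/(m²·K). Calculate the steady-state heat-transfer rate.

Q ≈ 170 W

For a spherical shell R = (1/r₁ − 1/r₂)/(4πk); film R = 1/(h·4πr²). In series:
R_carbon steel shell = (1/0.27 − 1/0.288)/(4π×50.7) = 3.633×10^-4 K/W
R_cellular glass = (1/0.288 − 1/0.363)/(4π×0.0542) = 1.053 K/W
R_outer film = 1/(h·4πr_o²) = 1/(7.97×4π×0.363²) = 0.07577 K/W
R_total = 1.129 K/W
Q = ΔT/R_total = 192/1.129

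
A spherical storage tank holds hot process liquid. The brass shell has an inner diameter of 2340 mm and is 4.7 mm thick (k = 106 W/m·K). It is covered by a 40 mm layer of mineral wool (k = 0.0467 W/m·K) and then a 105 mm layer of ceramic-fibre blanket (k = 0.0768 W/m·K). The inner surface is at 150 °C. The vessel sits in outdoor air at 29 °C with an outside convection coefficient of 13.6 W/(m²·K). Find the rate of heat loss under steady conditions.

Q ≈ 1020 W

Radial (spherical) resistances in series:
R_brass shell = (1/1.17 − 1/1.1747)/(4π×106) = 2.567×10^-6 K/W
R_mineral wool = (1/1.1747 − 1/1.2147)/(4π×0.0467) = 0.04777 K/W
R_ceramic-fibre blanket = (1/1.2147 − 1/1.3197)/(4π×0.0768) = 0.06787 K/W
R_outer film = 1/(h·4πr_o²) = 1/(13.6×4π×1.3197²) = 0.00336 K/W
R_total = 0.119 K/W
Q = ΔT/R_total = 121/0.119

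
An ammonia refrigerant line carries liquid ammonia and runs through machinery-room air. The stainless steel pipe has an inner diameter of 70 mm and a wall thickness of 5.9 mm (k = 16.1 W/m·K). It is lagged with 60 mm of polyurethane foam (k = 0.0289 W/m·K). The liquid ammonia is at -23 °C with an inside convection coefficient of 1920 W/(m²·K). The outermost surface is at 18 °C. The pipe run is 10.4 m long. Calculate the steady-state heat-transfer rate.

Q ≈ 85.7 W

Cylindrical conduction, so R = ln(r₂/r₁)/(2πkL) per layer, in series:
R_inner film = 1/(h_i·2πr₁L) = 1/(1920×2π×0.035×10.4) = 2.277×10^-4 K/W
R_stainless steel pipe wall = ln(40.9/35)/(2π×16.1×10.4) = 1.481×10^-4 K/W
R_polyurethane foam = ln(100.9/40.9)/(2π×0.0289×10.4) = 0.4782 K/W
R_total = 0.4785 K/W
Q = ΔT/R_total = 41/0.4785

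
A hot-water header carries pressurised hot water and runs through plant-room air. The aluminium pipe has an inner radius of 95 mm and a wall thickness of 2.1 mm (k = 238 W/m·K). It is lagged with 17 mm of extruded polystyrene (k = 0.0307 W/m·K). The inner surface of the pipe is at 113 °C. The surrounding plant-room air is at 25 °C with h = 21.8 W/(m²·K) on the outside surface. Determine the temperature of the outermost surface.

Per-layer cylindrical resistances, series-summed:
R_aluminium pipe wall = ln(97.1/95)/(2π×238×1) = 1.462×10^-5 K/W
R_extruded polystyrene = ln(114.1/97.1)/(2π×0.0307×1) = 0.8364 K/W
R_outer film = 1/(h_o·2πr_oL) = 1/(21.8×2π×0.1141×1) = 0.06398 K/W
R_total = 0.9004 K/W
Q = ΔT/R_total = 88/0.9004
Q = 97.7 W/m
T_interface = T_inner − Q·ΣR(inner→interface) = 113 − 97.7×0.8364

T ≈ 31.3 °C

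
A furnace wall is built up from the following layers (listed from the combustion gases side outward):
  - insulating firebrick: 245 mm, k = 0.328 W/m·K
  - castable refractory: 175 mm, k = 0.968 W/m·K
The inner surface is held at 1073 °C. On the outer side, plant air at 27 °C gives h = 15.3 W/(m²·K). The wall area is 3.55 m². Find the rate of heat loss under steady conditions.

Q ≈ 3740 W

Treating each layer as a thermal resistance in series:
R_insulating firebrick = L/(kA) = 0.245/(0.328×3.55) = 0.2104 K/W
R_castable refractory = L/(kA) = 0.175/(0.968×3.55) = 0.05093 K/W
R_outer film = 1/(h_o·A) = 1/(15.3×3.55) = 0.01841 K/W
R_total = 0.2797 K/W
Q = ΔT / R_total = 1046 / 0.2797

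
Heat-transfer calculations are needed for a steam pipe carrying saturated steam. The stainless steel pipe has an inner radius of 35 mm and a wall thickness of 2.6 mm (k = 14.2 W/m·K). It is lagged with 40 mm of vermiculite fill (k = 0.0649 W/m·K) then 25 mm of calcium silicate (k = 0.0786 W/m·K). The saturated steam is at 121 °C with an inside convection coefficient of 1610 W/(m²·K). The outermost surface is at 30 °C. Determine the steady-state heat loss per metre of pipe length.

q′ ≈ 38.8 W/m

Radial resistances (cylindrical: R_cond = ln(r_o/r_i)/(2πkL), R_conv = 1/(h·2πrL)):
R_inner film = 1/(h_i·2πr₁L) = 1/(1610×2π×0.035×1) = 0.002824 K/W
R_stainless steel pipe wall = ln(37.6/35)/(2π×14.2×1) = 8.031×10^-4 K/W
R_vermiculite fill = ln(77.6/37.6)/(2π×0.0649×1) = 1.777 K/W
R_calcium silicate = ln(102.6/77.6)/(2π×0.0786×1) = 0.5655 K/W
R_total = 2.346 K/W
Q = ΔT/R_total = 91/2.346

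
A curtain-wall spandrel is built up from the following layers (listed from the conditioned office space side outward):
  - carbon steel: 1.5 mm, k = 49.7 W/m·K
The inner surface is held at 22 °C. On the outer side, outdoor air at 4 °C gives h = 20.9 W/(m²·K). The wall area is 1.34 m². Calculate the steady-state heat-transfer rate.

Q ≈ 504 W

Thermal resistances in series:
R_carbon steel = L/(kA) = 0.0015/(49.7×1.34) = 2.252×10^-5 K/W
R_outer film = 1/(h_o·A) = 1/(20.9×1.34) = 0.03571 K/W
R_total = 0.03573 K/W
Q = ΔT / R_total = 18 / 0.03573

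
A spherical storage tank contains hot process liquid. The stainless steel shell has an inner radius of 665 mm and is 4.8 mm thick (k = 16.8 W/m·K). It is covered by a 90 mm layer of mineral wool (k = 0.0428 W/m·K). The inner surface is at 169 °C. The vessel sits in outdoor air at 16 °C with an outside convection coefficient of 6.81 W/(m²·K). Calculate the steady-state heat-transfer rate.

Q ≈ 438 W

Each spherical layer contributes R = (1/r_i − 1/r_o)/(4πk):
R_stainless steel shell = (1/0.665 − 1/0.6698)/(4π×16.8) = 5.105×10^-5 K/W
R_mineral wool = (1/0.6698 − 1/0.7598)/(4π×0.0428) = 0.3288 K/W
R_outer film = 1/(h·4πr_o²) = 1/(6.81×4π×0.7598²) = 0.02024 K/W
R_total = 0.3491 K/W
Q = ΔT/R_total = 153/0.3491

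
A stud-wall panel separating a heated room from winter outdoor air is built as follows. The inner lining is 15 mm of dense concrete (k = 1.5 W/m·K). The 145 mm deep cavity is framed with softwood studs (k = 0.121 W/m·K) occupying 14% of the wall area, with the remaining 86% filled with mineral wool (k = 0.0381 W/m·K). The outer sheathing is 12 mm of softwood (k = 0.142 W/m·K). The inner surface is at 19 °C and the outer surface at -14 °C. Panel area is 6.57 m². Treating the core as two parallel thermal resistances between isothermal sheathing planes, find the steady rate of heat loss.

Q ≈ 72 W

Sheathing layers in series; stud and cavity paths in parallel between them.
R_inner = 0.015/(1.5×6.57) = 0.001522 K/W
R_stud  = 0.145/(0.121×0.14×6.57) = 1.303 K/W
R_cav   = 0.145/(0.0381×0.86×6.57) = 0.6736 K/W
1/R_core = 1/R_stud + 1/R_cav → R_core = 0.444 K/W
R_outer = 0.012/(0.142×6.57) = 0.01286 K/W
R_total = 0.4584 K/W
Q = ΔT/R_total = 33/0.4584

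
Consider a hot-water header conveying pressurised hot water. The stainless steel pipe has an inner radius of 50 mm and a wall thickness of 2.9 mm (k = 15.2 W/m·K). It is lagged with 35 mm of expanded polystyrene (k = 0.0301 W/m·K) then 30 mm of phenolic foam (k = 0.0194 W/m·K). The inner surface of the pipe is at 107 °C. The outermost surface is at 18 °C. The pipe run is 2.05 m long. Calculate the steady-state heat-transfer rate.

For a radial system each layer contributes R = ln(r_out/r_in)/(2πkL); films add R = 1/(hA).
R_stainless steel pipe wall = ln(52.9/50)/(2π×15.2×2.05) = 2.88×10^-4 K/W
R_expanded polystyrene = ln(87.9/52.9)/(2π×0.0301×2.05) = 1.31 K/W
R_phenolic foam = ln(117.9/87.9)/(2π×0.0194×2.05) = 1.175 K/W
R_total = 2.485 K/W
Q = ΔT/R_total = 89/2.485

Q ≈ 35.8 W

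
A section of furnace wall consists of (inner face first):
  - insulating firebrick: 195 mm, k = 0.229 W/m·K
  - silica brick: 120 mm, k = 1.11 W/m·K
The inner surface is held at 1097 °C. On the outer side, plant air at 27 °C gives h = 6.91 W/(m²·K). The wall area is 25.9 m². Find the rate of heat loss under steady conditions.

Using the resistance-network approach (series):
R_insulating firebrick = L/(kA) = 0.195/(0.229×25.9) = 0.03288 K/W
R_silica brick = L/(kA) = 0.12/(1.11×25.9) = 0.004174 K/W
R_outer film = 1/(h_o·A) = 1/(6.91×25.9) = 0.005588 K/W
R_total = 0.04264 K/W
Q = ΔT / R_total = 1070 / 0.04264

Q ≈ 25100 W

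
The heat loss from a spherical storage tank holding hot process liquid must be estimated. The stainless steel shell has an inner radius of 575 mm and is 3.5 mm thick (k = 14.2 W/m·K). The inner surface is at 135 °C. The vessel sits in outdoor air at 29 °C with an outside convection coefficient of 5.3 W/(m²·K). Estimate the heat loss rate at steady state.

Spherical conduction: R = (1/r_in − 1/r_out)/(4πk) per layer; series-sum.
R_stainless steel shell = (1/0.575 − 1/0.5785)/(4π×14.2) = 5.897×10^-5 K/W
R_outer film = 1/(h·4πr_o²) = 1/(5.3×4π×0.5785²) = 0.04486 K/W
R_total = 0.04492 K/W
Q = ΔT/R_total = 106/0.04492

Q ≈ 2360 W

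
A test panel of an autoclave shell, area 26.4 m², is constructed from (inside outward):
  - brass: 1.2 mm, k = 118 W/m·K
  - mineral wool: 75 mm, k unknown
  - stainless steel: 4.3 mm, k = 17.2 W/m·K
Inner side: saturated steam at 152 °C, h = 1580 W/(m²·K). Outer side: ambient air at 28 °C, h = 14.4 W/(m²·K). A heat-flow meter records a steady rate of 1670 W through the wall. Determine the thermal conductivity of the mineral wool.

k ≈ 0.0397 W/(m·K)

Treating each layer as a thermal resistance in series:
R_inner film = 1/(h_i·A) = 1/(1580×26.4) = 2.397×10^-5 K/W
R_brass = L/(kA) = 0.0012/(118×26.4) = 3.852×10^-7 K/W
R_stainless steel = L/(kA) = 0.0043/(17.2×26.4) = 9.47×10^-6 K/W
R_outer film = 1/(h_o·A) = 1/(14.4×26.4) = 0.00263 K/W
Sum of known resistances R_other = 0.002664 K/W
Total R = ΔT/Q = 124/1670 = 0.07425 K/W
R_mineral wool = R_total − R_other = 0.07159 K/W
k = L/(R·A) = 0.075/(0.07159×26.4)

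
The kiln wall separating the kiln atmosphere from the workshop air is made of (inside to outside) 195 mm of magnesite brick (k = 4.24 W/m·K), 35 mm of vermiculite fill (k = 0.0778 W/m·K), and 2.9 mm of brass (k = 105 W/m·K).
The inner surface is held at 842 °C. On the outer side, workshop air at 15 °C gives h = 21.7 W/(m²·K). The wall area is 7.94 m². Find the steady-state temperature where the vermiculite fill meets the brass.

Treating each layer as a thermal resistance in series:
R_magnesite brick = L/(kA) = 0.195/(4.24×7.94) = 0.005792 K/W
R_vermiculite fill = L/(kA) = 0.035/(0.0778×7.94) = 0.05666 K/W
R_brass = L/(kA) = 0.0029/(105×7.94) = 3.478×10^-6 K/W
R_outer film = 1/(h_o·A) = 1/(21.7×7.94) = 0.005804 K/W
R_total = 0.06826 K/W;  Q = ΔT/R_total = 827/0.06826 = 12120 W
T_interface = T_inner − Q·ΣR(inner→interface) = 842 − 12100×0.06245

T ≈ 85.4 °C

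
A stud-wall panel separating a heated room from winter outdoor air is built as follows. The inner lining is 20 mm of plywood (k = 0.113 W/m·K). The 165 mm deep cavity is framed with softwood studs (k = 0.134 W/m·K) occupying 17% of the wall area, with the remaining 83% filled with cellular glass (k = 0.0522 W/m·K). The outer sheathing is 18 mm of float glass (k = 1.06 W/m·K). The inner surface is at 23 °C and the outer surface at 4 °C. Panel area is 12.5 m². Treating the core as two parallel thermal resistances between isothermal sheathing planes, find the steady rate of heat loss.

Sheathing layers in series; stud and cavity paths in parallel between them.
R_inner = 0.02/(0.113×12.5) = 0.01416 K/W
R_stud  = 0.165/(0.134×0.17×12.5) = 0.5795 K/W
R_cav   = 0.165/(0.0522×0.83×12.5) = 0.3047 K/W
1/R_core = 1/R_stud + 1/R_cav → R_core = 0.1997 K/W
R_outer = 0.018/(1.06×12.5) = 0.001358 K/W
R_total = 0.2152 K/W
Q = ΔT/R_total = 19/0.2152

Q ≈ 88.3 W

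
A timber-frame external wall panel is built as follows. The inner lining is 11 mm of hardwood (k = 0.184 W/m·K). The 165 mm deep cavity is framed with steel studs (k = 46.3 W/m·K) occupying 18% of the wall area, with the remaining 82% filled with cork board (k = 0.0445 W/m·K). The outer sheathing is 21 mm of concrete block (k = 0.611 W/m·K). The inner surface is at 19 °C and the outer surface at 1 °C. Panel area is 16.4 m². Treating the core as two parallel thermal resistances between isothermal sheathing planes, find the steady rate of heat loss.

Sheathing layers in series; stud and cavity paths in parallel between them.
R_inner = 0.011/(0.184×16.4) = 0.003645 K/W
R_stud  = 0.165/(46.3×0.18×16.4) = 0.001207 K/W
R_cav   = 0.165/(0.0445×0.82×16.4) = 0.2757 K/W
1/R_core = 1/R_stud + 1/R_cav → R_core = 0.001202 K/W
R_outer = 0.021/(0.611×16.4) = 0.002096 K/W
R_total = 0.006943 K/W
Q = ΔT/R_total = 18/0.006943

Q ≈ 2590 W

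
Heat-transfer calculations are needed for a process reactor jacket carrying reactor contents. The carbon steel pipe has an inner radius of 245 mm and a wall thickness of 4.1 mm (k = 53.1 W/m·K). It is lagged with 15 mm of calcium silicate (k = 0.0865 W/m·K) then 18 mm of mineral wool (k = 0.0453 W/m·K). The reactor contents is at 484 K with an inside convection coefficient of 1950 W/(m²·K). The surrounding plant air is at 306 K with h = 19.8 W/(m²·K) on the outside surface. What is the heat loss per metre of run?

q′ ≈ 484 W/m

Per-layer cylindrical resistances, series-summed:
R_inner film = 1/(h_i·2πr₁L) = 1/(1950×2π×0.245×1) = 3.331×10^-4 K/W
R_carbon steel pipe wall = ln(249.1/245)/(2π×53.1×1) = 4.974×10^-5 K/W
R_calcium silicate = ln(264.1/249.1)/(2π×0.0865×1) = 0.1076 K/W
R_mineral wool = ln(282.1/264.1)/(2π×0.0453×1) = 0.2316 K/W
R_outer film = 1/(h_o·2πr_oL) = 1/(19.8×2π×0.2821×1) = 0.02849 K/W
R_total = 0.3681 K/W
Q = ΔT/R_total = 178/0.3681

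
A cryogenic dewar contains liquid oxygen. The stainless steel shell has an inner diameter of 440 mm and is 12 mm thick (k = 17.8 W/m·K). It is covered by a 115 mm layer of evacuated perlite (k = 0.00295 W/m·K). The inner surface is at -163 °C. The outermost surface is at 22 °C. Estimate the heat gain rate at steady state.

Radial (spherical) resistances in series:
R_stainless steel shell = (1/0.22 − 1/0.232)/(4π×17.8) = 0.001051 K/W
R_evacuated perlite = (1/0.232 − 1/0.347)/(4π×0.00295) = 38.53 K/W
R_total = 38.54 K/W
Q = ΔT/R_total = 185/38.54

Q ≈ 4.8 W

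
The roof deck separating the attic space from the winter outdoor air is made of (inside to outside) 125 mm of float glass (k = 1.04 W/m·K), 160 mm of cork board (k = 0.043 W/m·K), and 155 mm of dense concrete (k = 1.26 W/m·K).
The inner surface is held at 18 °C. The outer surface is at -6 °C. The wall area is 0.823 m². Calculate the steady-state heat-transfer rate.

Thermal resistances in series:
R_float glass = L/(kA) = 0.125/(1.04×0.823) = 0.146 K/W
R_cork board = L/(kA) = 0.16/(0.043×0.823) = 4.521 K/W
R_dense concrete = L/(kA) = 0.155/(1.26×0.823) = 0.1495 K/W
R_total = 4.817 K/W
Q = ΔT / R_total = 24 / 4.817

Q ≈ 4.98 W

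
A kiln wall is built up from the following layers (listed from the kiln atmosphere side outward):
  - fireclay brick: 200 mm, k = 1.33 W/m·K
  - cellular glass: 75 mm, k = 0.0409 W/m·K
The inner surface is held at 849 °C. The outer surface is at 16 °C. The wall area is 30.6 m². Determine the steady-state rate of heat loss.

Thermal resistances in series:
R_fireclay brick = L/(kA) = 0.2/(1.33×30.6) = 0.004914 K/W
R_cellular glass = L/(kA) = 0.075/(0.0409×30.6) = 0.05993 K/W
R_total = 0.06484 K/W
Q = ΔT / R_total = 833 / 0.06484

Q ≈ 12800 W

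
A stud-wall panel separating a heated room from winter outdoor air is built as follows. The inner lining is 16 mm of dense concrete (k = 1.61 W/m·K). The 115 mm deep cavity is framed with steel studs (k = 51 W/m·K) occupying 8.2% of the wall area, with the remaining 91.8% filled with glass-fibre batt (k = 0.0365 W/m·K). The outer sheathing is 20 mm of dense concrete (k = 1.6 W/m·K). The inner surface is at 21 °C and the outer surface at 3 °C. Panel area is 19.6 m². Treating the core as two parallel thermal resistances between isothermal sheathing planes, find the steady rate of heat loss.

Sheathing layers in series; stud and cavity paths in parallel between them.
R_inner = 0.016/(1.61×19.6) = 5.07×10^-4 K/W
R_stud  = 0.115/(51×0.082×19.6) = 0.001403 K/W
R_cav   = 0.115/(0.0365×0.918×19.6) = 0.1751 K/W
1/R_core = 1/R_stud + 1/R_cav → R_core = 0.001392 K/W
R_outer = 0.02/(1.6×19.6) = 6.378×10^-4 K/W
R_total = 0.002537 K/W
Q = ΔT/R_total = 18/0.002537

Q ≈ 7100 W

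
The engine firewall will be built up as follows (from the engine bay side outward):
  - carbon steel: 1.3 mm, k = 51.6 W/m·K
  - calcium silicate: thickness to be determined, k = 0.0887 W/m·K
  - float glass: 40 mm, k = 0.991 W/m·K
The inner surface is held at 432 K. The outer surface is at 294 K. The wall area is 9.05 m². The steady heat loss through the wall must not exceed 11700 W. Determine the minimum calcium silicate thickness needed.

L ≈ 5.89 mm

Thermal resistances in series:
R_carbon steel = L/(kA) = 0.0013/(51.6×9.05) = 2.784×10^-6 K/W
R_float glass = L/(kA) = 0.04/(0.991×9.05) = 0.00446 K/W
Sum of the known resistances R_other = 0.004463 K/W
Required total resistance R_tot = ΔT/Q_allow = 138/11700 = 0.01179 K/W
R_calcium silicate = R_tot − R_other = 0.007332 K/W
L = R·k·A = 0.007332×0.0887×9.05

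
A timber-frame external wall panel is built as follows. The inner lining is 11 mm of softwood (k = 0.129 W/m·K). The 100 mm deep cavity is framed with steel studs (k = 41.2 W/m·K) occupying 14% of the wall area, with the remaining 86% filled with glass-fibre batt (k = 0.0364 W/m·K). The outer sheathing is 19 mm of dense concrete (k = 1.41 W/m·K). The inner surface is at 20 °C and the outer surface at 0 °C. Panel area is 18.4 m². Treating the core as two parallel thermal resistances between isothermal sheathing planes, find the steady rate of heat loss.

Q ≈ 3170 W

Sheathing layers in series; stud and cavity paths in parallel between them.
R_inner = 0.011/(0.129×18.4) = 0.004634 K/W
R_stud  = 0.1/(41.2×0.14×18.4) = 9.422×10^-4 K/W
R_cav   = 0.1/(0.0364×0.86×18.4) = 0.1736 K/W
1/R_core = 1/R_stud + 1/R_cav → R_core = 9.371×10^-4 K/W
R_outer = 0.019/(1.41×18.4) = 7.323×10^-4 K/W
R_total = 0.006304 K/W
Q = ΔT/R_total = 20/0.006304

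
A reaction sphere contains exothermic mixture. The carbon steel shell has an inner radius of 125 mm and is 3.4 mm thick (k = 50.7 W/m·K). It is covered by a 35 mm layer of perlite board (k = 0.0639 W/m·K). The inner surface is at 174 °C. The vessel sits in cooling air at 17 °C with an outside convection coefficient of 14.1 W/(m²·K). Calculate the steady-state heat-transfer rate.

Spherical conduction: R = (1/r_in − 1/r_out)/(4πk) per layer; series-sum.
R_carbon steel shell = (1/0.125 − 1/0.1284)/(4π×50.7) = 3.325×10^-4 K/W
R_perlite board = (1/0.1284 − 1/0.1634)/(4π×0.0639) = 2.077 K/W
R_outer film = 1/(h·4πr_o²) = 1/(14.1×4π×0.1634²) = 0.2114 K/W
R_total = 2.289 K/W
Q = ΔT/R_total = 157/2.289

Q ≈ 68.6 W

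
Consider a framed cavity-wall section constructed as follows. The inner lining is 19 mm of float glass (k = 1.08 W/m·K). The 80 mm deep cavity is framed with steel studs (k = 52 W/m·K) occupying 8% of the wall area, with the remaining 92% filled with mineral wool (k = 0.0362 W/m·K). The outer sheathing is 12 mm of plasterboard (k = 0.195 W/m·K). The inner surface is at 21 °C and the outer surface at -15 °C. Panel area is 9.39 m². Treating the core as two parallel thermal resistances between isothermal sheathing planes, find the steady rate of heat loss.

Sheathing layers in series; stud and cavity paths in parallel between them.
R_inner = 0.019/(1.08×9.39) = 0.001874 K/W
R_stud  = 0.08/(52×0.08×9.39) = 0.002048 K/W
R_cav   = 0.08/(0.0362×0.92×9.39) = 0.2558 K/W
1/R_core = 1/R_stud + 1/R_cav → R_core = 0.002032 K/W
R_outer = 0.012/(0.195×9.39) = 0.006554 K/W
R_total = 0.01046 K/W
Q = ΔT/R_total = 36/0.01046

Q ≈ 3440 W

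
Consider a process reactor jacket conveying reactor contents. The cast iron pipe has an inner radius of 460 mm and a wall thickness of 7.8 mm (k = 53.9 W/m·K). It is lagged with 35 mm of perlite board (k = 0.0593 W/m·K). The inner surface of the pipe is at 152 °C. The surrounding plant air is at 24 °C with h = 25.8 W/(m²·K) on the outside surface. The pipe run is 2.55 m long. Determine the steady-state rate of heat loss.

Treating each annulus and film as a series resistance:
R_cast iron pipe wall = ln(467.8/460)/(2π×53.9×2.55) = 1.947×10^-5 K/W
R_perlite board = ln(502.8/467.8)/(2π×0.0593×2.55) = 0.07594 K/W
R_outer film = 1/(h_o·2πr_oL) = 1/(25.8×2π×0.5028×2.55) = 0.004811 K/W
R_total = 0.08077 K/W
Q = ΔT/R_total = 128/0.08077

Q ≈ 1580 W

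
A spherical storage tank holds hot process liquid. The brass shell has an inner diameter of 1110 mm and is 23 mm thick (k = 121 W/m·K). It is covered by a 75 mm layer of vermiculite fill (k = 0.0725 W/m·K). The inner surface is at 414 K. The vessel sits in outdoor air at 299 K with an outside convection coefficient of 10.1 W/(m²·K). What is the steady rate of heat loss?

Q ≈ 486 W

For a spherical shell R = (1/r₁ − 1/r₂)/(4πk); film R = 1/(h·4πr²). In series:
R_brass shell = (1/0.555 − 1/0.578)/(4π×121) = 4.715×10^-5 K/W
R_vermiculite fill = (1/0.578 − 1/0.653)/(4π×0.0725) = 0.2181 K/W
R_outer film = 1/(h·4πr_o²) = 1/(10.1×4π×0.653²) = 0.01848 K/W
R_total = 0.2366 K/W
Q = ΔT/R_total = 115/0.2366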